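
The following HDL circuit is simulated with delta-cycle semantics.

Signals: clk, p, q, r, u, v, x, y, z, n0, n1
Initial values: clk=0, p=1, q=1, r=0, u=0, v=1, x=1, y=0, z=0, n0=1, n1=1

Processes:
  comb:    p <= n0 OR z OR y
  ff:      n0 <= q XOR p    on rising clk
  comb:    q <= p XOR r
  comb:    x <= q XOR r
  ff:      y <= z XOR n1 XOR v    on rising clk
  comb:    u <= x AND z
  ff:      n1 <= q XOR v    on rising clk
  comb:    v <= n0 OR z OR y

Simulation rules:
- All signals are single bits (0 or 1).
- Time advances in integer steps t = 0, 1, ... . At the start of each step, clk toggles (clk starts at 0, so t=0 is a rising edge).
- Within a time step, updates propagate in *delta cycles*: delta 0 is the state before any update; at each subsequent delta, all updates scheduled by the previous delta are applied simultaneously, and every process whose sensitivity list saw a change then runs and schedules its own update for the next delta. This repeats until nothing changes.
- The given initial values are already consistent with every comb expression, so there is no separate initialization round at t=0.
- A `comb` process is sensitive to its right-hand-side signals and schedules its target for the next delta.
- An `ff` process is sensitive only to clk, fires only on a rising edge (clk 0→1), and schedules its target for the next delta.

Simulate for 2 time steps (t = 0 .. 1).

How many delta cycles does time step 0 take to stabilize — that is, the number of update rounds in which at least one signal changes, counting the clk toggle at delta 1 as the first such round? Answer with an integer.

5

t0.Δ0 x=1 z=0 clk=0 u=0 p=1 n0=1 y=0 n1=1 v=1 r=0 q=1
t0.Δ1 x=1 z=0 clk=1 u=0 p=1 n0=1 y=0 n1=1 v=1 r=0 q=1
t0.Δ2 x=1 z=0 clk=1 u=0 p=1 n0=0 y=0 n1=0 v=1 r=0 q=1
t0.Δ3 x=1 z=0 clk=1 u=0 p=0 n0=0 y=0 n1=0 v=0 r=0 q=1
t0.Δ4 x=1 z=0 clk=1 u=0 p=0 n0=0 y=0 n1=0 v=0 r=0 q=0
t0.Δ5 x=0 z=0 clk=1 u=0 p=0 n0=0 y=0 n1=0 v=0 r=0 q=0
t1.Δ0 x=0 z=0 clk=1 u=0 p=0 n0=0 y=0 n1=0 v=0 r=0 q=0
t1.Δ1 x=0 z=0 clk=0 u=0 p=0 n0=0 y=0 n1=0 v=0 r=0 q=0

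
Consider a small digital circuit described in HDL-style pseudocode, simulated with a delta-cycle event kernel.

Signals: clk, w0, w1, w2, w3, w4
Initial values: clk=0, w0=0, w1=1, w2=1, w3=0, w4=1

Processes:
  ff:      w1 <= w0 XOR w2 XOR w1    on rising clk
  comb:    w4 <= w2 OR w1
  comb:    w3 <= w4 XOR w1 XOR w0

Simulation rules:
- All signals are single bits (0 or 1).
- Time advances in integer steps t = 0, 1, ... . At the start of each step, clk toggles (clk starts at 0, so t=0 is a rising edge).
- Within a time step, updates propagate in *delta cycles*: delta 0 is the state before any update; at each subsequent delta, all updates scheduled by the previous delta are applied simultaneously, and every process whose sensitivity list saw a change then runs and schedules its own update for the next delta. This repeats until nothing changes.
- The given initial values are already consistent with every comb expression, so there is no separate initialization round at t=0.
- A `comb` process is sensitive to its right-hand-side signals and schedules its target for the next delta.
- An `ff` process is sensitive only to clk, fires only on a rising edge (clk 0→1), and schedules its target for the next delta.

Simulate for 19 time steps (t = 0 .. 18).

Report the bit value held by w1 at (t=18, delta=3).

t0.Δ0 w1=1 w3=0 w0=0 w2=1 w4=1 clk=0
t0.Δ1 w1=1 w3=0 w0=0 w2=1 w4=1 clk=1
t0.Δ2 w1=0 w3=0 w0=0 w2=1 w4=1 clk=1
t0.Δ3 w1=0 w3=1 w0=0 w2=1 w4=1 clk=1
t1.Δ0 w1=0 w3=1 w0=0 w2=1 w4=1 clk=1
t1.Δ1 w1=0 w3=1 w0=0 w2=1 w4=1 clk=0
t2.Δ0 w1=0 w3=1 w0=0 w2=1 w4=1 clk=0
t2.Δ1 w1=0 w3=1 w0=0 w2=1 w4=1 clk=1
t2.Δ2 w1=1 w3=1 w0=0 w2=1 w4=1 clk=1
t2.Δ3 w1=1 w3=0 w0=0 w2=1 w4=1 clk=1
t3.Δ0 w1=1 w3=0 w0=0 w2=1 w4=1 clk=1
t3.Δ1 w1=1 w3=0 w0=0 w2=1 w4=1 clk=0
t4.Δ0 w1=1 w3=0 w0=0 w2=1 w4=1 clk=0
t4.Δ1 w1=1 w3=0 w0=0 w2=1 w4=1 clk=1
t4.Δ2 w1=0 w3=0 w0=0 w2=1 w4=1 clk=1
t4.Δ3 w1=0 w3=1 w0=0 w2=1 w4=1 clk=1
t5.Δ0 w1=0 w3=1 w0=0 w2=1 w4=1 clk=1
t5.Δ1 w1=0 w3=1 w0=0 w2=1 w4=1 clk=0
t6.Δ0 w1=0 w3=1 w0=0 w2=1 w4=1 clk=0
t6.Δ1 w1=0 w3=1 w0=0 w2=1 w4=1 clk=1
t6.Δ2 w1=1 w3=1 w0=0 w2=1 w4=1 clk=1
t6.Δ3 w1=1 w3=0 w0=0 w2=1 w4=1 clk=1
t7.Δ0 w1=1 w3=0 w0=0 w2=1 w4=1 clk=1
t7.Δ1 w1=1 w3=0 w0=0 w2=1 w4=1 clk=0
t8.Δ0 w1=1 w3=0 w0=0 w2=1 w4=1 clk=0
t8.Δ1 w1=1 w3=0 w0=0 w2=1 w4=1 clk=1
t8.Δ2 w1=0 w3=0 w0=0 w2=1 w4=1 clk=1
t8.Δ3 w1=0 w3=1 w0=0 w2=1 w4=1 clk=1
t9.Δ0 w1=0 w3=1 w0=0 w2=1 w4=1 clk=1
t9.Δ1 w1=0 w3=1 w0=0 w2=1 w4=1 clk=0
t10.Δ0 w1=0 w3=1 w0=0 w2=1 w4=1 clk=0
t10.Δ1 w1=0 w3=1 w0=0 w2=1 w4=1 clk=1
t10.Δ2 w1=1 w3=1 w0=0 w2=1 w4=1 clk=1
t10.Δ3 w1=1 w3=0 w0=0 w2=1 w4=1 clk=1
t11.Δ0 w1=1 w3=0 w0=0 w2=1 w4=1 clk=1
t11.Δ1 w1=1 w3=0 w0=0 w2=1 w4=1 clk=0
t12.Δ0 w1=1 w3=0 w0=0 w2=1 w4=1 clk=0
t12.Δ1 w1=1 w3=0 w0=0 w2=1 w4=1 clk=1
t12.Δ2 w1=0 w3=0 w0=0 w2=1 w4=1 clk=1
t12.Δ3 w1=0 w3=1 w0=0 w2=1 w4=1 clk=1
t13.Δ0 w1=0 w3=1 w0=0 w2=1 w4=1 clk=1
t13.Δ1 w1=0 w3=1 w0=0 w2=1 w4=1 clk=0
t14.Δ0 w1=0 w3=1 w0=0 w2=1 w4=1 clk=0
t14.Δ1 w1=0 w3=1 w0=0 w2=1 w4=1 clk=1
t14.Δ2 w1=1 w3=1 w0=0 w2=1 w4=1 clk=1
t14.Δ3 w1=1 w3=0 w0=0 w2=1 w4=1 clk=1
t15.Δ0 w1=1 w3=0 w0=0 w2=1 w4=1 clk=1
t15.Δ1 w1=1 w3=0 w0=0 w2=1 w4=1 clk=0
t16.Δ0 w1=1 w3=0 w0=0 w2=1 w4=1 clk=0
t16.Δ1 w1=1 w3=0 w0=0 w2=1 w4=1 clk=1
t16.Δ2 w1=0 w3=0 w0=0 w2=1 w4=1 clk=1
t16.Δ3 w1=0 w3=1 w0=0 w2=1 w4=1 clk=1
t17.Δ0 w1=0 w3=1 w0=0 w2=1 w4=1 clk=1
t17.Δ1 w1=0 w3=1 w0=0 w2=1 w4=1 clk=0
t18.Δ0 w1=0 w3=1 w0=0 w2=1 w4=1 clk=0
t18.Δ1 w1=0 w3=1 w0=0 w2=1 w4=1 clk=1
t18.Δ2 w1=1 w3=1 w0=0 w2=1 w4=1 clk=1
t18.Δ3 w1=1 w3=0 w0=0 w2=1 w4=1 clk=1

1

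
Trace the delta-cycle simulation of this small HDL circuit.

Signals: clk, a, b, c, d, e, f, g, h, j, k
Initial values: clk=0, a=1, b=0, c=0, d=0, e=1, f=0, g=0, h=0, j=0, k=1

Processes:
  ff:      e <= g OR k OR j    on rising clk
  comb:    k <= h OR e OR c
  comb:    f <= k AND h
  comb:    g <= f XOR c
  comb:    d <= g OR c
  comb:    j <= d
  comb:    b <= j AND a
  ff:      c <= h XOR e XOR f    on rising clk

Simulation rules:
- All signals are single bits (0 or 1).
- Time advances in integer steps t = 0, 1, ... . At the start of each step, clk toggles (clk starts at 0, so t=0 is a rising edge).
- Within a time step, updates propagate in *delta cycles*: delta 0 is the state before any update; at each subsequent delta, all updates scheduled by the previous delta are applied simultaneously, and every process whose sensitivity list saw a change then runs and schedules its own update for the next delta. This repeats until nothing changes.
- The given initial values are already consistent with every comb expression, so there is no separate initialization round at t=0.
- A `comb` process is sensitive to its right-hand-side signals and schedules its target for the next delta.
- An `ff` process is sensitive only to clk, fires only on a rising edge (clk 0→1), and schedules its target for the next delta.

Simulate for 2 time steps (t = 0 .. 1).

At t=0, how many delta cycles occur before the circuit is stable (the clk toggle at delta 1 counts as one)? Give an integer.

5

[bits: c,clk,f,e,g,h,d,j,b,k,a]
t=0: Δ0=00010000011 Δ1=01010000011 Δ2=11010000011 Δ3=11011010011 Δ4=11011011011 Δ5=11011011111 | 5Δ
t=1: Δ0=11011011111 Δ1=10011011111 | 1Δ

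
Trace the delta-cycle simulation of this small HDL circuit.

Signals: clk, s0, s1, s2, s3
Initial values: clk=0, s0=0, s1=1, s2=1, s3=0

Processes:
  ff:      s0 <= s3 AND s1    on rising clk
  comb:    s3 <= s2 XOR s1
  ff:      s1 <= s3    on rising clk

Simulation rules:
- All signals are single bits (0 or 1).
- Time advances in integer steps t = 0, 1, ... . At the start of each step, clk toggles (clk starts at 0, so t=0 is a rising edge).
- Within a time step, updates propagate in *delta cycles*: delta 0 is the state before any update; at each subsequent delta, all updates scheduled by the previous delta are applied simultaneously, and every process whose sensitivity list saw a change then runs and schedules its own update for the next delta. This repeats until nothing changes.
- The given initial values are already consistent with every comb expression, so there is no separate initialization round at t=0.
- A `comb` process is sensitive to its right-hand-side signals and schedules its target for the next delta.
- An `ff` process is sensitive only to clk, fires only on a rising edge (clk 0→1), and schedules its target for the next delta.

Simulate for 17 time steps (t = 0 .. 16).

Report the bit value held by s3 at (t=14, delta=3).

0

t0.Δ0 s2=1 clk=0 s3=0 s1=1 s0=0
t0.Δ1 s2=1 clk=1 s3=0 s1=1 s0=0
t0.Δ2 s2=1 clk=1 s3=0 s1=0 s0=0
t0.Δ3 s2=1 clk=1 s3=1 s1=0 s0=0
t1.Δ0 s2=1 clk=1 s3=1 s1=0 s0=0
t1.Δ1 s2=1 clk=0 s3=1 s1=0 s0=0
t2.Δ0 s2=1 clk=0 s3=1 s1=0 s0=0
t2.Δ1 s2=1 clk=1 s3=1 s1=0 s0=0
t2.Δ2 s2=1 clk=1 s3=1 s1=1 s0=0
t2.Δ3 s2=1 clk=1 s3=0 s1=1 s0=0
t3.Δ0 s2=1 clk=1 s3=0 s1=1 s0=0
t3.Δ1 s2=1 clk=0 s3=0 s1=1 s0=0
t4.Δ0 s2=1 clk=0 s3=0 s1=1 s0=0
t4.Δ1 s2=1 clk=1 s3=0 s1=1 s0=0
t4.Δ2 s2=1 clk=1 s3=0 s1=0 s0=0
t4.Δ3 s2=1 clk=1 s3=1 s1=0 s0=0
t5.Δ0 s2=1 clk=1 s3=1 s1=0 s0=0
t5.Δ1 s2=1 clk=0 s3=1 s1=0 s0=0
t6.Δ0 s2=1 clk=0 s3=1 s1=0 s0=0
t6.Δ1 s2=1 clk=1 s3=1 s1=0 s0=0
t6.Δ2 s2=1 clk=1 s3=1 s1=1 s0=0
t6.Δ3 s2=1 clk=1 s3=0 s1=1 s0=0
t7.Δ0 s2=1 clk=1 s3=0 s1=1 s0=0
t7.Δ1 s2=1 clk=0 s3=0 s1=1 s0=0
t8.Δ0 s2=1 clk=0 s3=0 s1=1 s0=0
t8.Δ1 s2=1 clk=1 s3=0 s1=1 s0=0
t8.Δ2 s2=1 clk=1 s3=0 s1=0 s0=0
t8.Δ3 s2=1 clk=1 s3=1 s1=0 s0=0
t9.Δ0 s2=1 clk=1 s3=1 s1=0 s0=0
t9.Δ1 s2=1 clk=0 s3=1 s1=0 s0=0
t10.Δ0 s2=1 clk=0 s3=1 s1=0 s0=0
t10.Δ1 s2=1 clk=1 s3=1 s1=0 s0=0
t10.Δ2 s2=1 clk=1 s3=1 s1=1 s0=0
t10.Δ3 s2=1 clk=1 s3=0 s1=1 s0=0
t11.Δ0 s2=1 clk=1 s3=0 s1=1 s0=0
t11.Δ1 s2=1 clk=0 s3=0 s1=1 s0=0
t12.Δ0 s2=1 clk=0 s3=0 s1=1 s0=0
t12.Δ1 s2=1 clk=1 s3=0 s1=1 s0=0
t12.Δ2 s2=1 clk=1 s3=0 s1=0 s0=0
t12.Δ3 s2=1 clk=1 s3=1 s1=0 s0=0
t13.Δ0 s2=1 clk=1 s3=1 s1=0 s0=0
t13.Δ1 s2=1 clk=0 s3=1 s1=0 s0=0
t14.Δ0 s2=1 clk=0 s3=1 s1=0 s0=0
t14.Δ1 s2=1 clk=1 s3=1 s1=0 s0=0
t14.Δ2 s2=1 clk=1 s3=1 s1=1 s0=0
t14.Δ3 s2=1 clk=1 s3=0 s1=1 s0=0
t15.Δ0 s2=1 clk=1 s3=0 s1=1 s0=0
t15.Δ1 s2=1 clk=0 s3=0 s1=1 s0=0
t16.Δ0 s2=1 clk=0 s3=0 s1=1 s0=0
t16.Δ1 s2=1 clk=1 s3=0 s1=1 s0=0
t16.Δ2 s2=1 clk=1 s3=0 s1=0 s0=0
t16.Δ3 s2=1 clk=1 s3=1 s1=0 s0=0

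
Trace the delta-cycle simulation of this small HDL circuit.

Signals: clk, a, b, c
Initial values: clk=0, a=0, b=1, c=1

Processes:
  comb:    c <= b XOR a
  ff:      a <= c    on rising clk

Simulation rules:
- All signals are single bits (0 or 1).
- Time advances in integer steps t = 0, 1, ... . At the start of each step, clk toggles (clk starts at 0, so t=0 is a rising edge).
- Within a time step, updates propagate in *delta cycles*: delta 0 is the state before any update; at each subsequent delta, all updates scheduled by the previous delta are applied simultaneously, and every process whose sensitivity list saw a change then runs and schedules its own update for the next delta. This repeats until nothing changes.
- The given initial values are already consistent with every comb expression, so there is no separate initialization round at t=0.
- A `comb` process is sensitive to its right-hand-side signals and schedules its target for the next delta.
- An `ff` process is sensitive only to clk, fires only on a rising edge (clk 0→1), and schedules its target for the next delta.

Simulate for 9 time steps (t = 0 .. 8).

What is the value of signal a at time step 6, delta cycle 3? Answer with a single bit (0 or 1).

0

t0.Δ0 b=1 clk=0 c=1 a=0
t0.Δ1 b=1 clk=1 c=1 a=0
t0.Δ2 b=1 clk=1 c=1 a=1
t0.Δ3 b=1 clk=1 c=0 a=1
t1.Δ0 b=1 clk=1 c=0 a=1
t1.Δ1 b=1 clk=0 c=0 a=1
t2.Δ0 b=1 clk=0 c=0 a=1
t2.Δ1 b=1 clk=1 c=0 a=1
t2.Δ2 b=1 clk=1 c=0 a=0
t2.Δ3 b=1 clk=1 c=1 a=0
t3.Δ0 b=1 clk=1 c=1 a=0
t3.Δ1 b=1 clk=0 c=1 a=0
t4.Δ0 b=1 clk=0 c=1 a=0
t4.Δ1 b=1 clk=1 c=1 a=0
t4.Δ2 b=1 clk=1 c=1 a=1
t4.Δ3 b=1 clk=1 c=0 a=1
t5.Δ0 b=1 clk=1 c=0 a=1
t5.Δ1 b=1 clk=0 c=0 a=1
t6.Δ0 b=1 clk=0 c=0 a=1
t6.Δ1 b=1 clk=1 c=0 a=1
t6.Δ2 b=1 clk=1 c=0 a=0
t6.Δ3 b=1 clk=1 c=1 a=0
t7.Δ0 b=1 clk=1 c=1 a=0
t7.Δ1 b=1 clk=0 c=1 a=0
t8.Δ0 b=1 clk=0 c=1 a=0
t8.Δ1 b=1 clk=1 c=1 a=0
t8.Δ2 b=1 clk=1 c=1 a=1
t8.Δ3 b=1 clk=1 c=0 a=1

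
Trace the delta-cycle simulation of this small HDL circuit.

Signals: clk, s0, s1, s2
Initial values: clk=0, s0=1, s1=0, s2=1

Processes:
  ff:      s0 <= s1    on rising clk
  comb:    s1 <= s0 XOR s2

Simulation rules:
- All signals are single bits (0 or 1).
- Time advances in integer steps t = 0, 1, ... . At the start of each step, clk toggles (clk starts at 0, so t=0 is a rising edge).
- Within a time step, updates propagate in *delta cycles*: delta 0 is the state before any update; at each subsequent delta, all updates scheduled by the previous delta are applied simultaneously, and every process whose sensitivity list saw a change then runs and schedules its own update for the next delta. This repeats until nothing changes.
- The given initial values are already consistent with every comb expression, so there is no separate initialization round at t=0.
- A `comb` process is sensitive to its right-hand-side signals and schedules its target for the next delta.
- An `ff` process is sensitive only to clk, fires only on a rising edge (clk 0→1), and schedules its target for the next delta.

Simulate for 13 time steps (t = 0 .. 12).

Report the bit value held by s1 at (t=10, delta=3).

t0.Δ0 clk=0 s0=1 s2=1 s1=0
t0.Δ1 clk=1 s0=1 s2=1 s1=0
t0.Δ2 clk=1 s0=0 s2=1 s1=0
t0.Δ3 clk=1 s0=0 s2=1 s1=1
t1.Δ0 clk=1 s0=0 s2=1 s1=1
t1.Δ1 clk=0 s0=0 s2=1 s1=1
t2.Δ0 clk=0 s0=0 s2=1 s1=1
t2.Δ1 clk=1 s0=0 s2=1 s1=1
t2.Δ2 clk=1 s0=1 s2=1 s1=1
t2.Δ3 clk=1 s0=1 s2=1 s1=0
t3.Δ0 clk=1 s0=1 s2=1 s1=0
t3.Δ1 clk=0 s0=1 s2=1 s1=0
t4.Δ0 clk=0 s0=1 s2=1 s1=0
t4.Δ1 clk=1 s0=1 s2=1 s1=0
t4.Δ2 clk=1 s0=0 s2=1 s1=0
t4.Δ3 clk=1 s0=0 s2=1 s1=1
t5.Δ0 clk=1 s0=0 s2=1 s1=1
t5.Δ1 clk=0 s0=0 s2=1 s1=1
t6.Δ0 clk=0 s0=0 s2=1 s1=1
t6.Δ1 clk=1 s0=0 s2=1 s1=1
t6.Δ2 clk=1 s0=1 s2=1 s1=1
t6.Δ3 clk=1 s0=1 s2=1 s1=0
t7.Δ0 clk=1 s0=1 s2=1 s1=0
t7.Δ1 clk=0 s0=1 s2=1 s1=0
t8.Δ0 clk=0 s0=1 s2=1 s1=0
t8.Δ1 clk=1 s0=1 s2=1 s1=0
t8.Δ2 clk=1 s0=0 s2=1 s1=0
t8.Δ3 clk=1 s0=0 s2=1 s1=1
t9.Δ0 clk=1 s0=0 s2=1 s1=1
t9.Δ1 clk=0 s0=0 s2=1 s1=1
t10.Δ0 clk=0 s0=0 s2=1 s1=1
t10.Δ1 clk=1 s0=0 s2=1 s1=1
t10.Δ2 clk=1 s0=1 s2=1 s1=1
t10.Δ3 clk=1 s0=1 s2=1 s1=0
t11.Δ0 clk=1 s0=1 s2=1 s1=0
t11.Δ1 clk=0 s0=1 s2=1 s1=0
t12.Δ0 clk=0 s0=1 s2=1 s1=0
t12.Δ1 clk=1 s0=1 s2=1 s1=0
t12.Δ2 clk=1 s0=0 s2=1 s1=0
t12.Δ3 clk=1 s0=0 s2=1 s1=1

0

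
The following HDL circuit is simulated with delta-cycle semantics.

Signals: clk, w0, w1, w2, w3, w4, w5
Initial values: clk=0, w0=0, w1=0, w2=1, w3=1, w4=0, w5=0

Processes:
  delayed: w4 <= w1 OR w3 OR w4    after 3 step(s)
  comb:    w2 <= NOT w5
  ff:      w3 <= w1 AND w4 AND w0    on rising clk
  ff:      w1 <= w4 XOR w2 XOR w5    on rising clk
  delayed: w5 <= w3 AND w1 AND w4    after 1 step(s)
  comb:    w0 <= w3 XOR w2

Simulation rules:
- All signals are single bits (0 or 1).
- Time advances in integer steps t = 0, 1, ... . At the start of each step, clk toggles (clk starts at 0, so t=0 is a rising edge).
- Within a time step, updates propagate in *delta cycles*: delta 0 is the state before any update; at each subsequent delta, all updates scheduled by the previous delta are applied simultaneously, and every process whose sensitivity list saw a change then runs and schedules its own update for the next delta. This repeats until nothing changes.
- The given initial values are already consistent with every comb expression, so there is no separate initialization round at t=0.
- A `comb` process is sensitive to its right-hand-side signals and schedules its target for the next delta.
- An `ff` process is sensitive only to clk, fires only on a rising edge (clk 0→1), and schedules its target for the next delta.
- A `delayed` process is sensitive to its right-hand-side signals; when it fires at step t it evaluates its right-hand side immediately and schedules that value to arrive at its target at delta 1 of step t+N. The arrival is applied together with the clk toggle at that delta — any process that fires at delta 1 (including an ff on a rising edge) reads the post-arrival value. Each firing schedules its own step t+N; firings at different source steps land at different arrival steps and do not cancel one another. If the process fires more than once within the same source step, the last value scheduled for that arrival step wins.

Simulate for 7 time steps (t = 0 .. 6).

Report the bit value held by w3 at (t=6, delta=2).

0

t=0 Δ0: w5=0 w3=1 w0=0 w1=0 w4=0 clk=0 w2=1
  Δ1: clk:0→1
  Δ2: w3:1→0, w1:0→1
  Δ3: w0:0→1
  (3Δ to stable)
t=1 Δ0: w5=0 w3=0 w0=1 w1=1 w4=0 clk=1 w2=1
  Δ1: clk:1→0
  (1Δ to stable)
t=2 Δ0: w5=0 w3=0 w0=1 w1=1 w4=0 clk=0 w2=1
  Δ1: clk:0→1
  (1Δ to stable)
t=3 Δ0: w5=0 w3=0 w0=1 w1=1 w4=0 clk=1 w2=1
  Δ1: w4:0→1, clk:1→0
  (1Δ to stable)
t=4 Δ0: w5=0 w3=0 w0=1 w1=1 w4=1 clk=0 w2=1
  Δ1: clk:0→1
  Δ2: w3:0→1, w1:1→0
  Δ3: w0:1→0
  (3Δ to stable)
t=5 Δ0: w5=0 w3=1 w0=0 w1=0 w4=1 clk=1 w2=1
  Δ1: clk:1→0
  (1Δ to stable)
t=6 Δ0: w5=0 w3=1 w0=0 w1=0 w4=1 clk=0 w2=1
  Δ1: clk:0→1
  Δ2: w3:1→0
  Δ3: w0:0→1
  (3Δ to stable)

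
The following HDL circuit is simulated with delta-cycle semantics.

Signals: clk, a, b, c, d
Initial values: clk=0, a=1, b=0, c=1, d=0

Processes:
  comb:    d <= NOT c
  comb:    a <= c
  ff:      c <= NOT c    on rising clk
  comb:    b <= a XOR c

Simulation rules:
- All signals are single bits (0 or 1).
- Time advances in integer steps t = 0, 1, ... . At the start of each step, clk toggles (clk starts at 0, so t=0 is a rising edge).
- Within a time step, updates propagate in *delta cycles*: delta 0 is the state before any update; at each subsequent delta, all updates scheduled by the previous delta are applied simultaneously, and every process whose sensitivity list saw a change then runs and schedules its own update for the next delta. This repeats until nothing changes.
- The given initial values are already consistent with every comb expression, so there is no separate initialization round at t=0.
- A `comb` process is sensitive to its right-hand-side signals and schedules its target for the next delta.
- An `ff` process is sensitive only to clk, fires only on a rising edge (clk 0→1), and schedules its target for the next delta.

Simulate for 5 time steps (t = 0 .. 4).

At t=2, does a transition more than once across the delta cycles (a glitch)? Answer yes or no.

t0.Δ0 b=0 c=1 a=1 clk=0 d=0
t0.Δ1 b=0 c=1 a=1 clk=1 d=0
t0.Δ2 b=0 c=0 a=1 clk=1 d=0
t0.Δ3 b=1 c=0 a=0 clk=1 d=1
t0.Δ4 b=0 c=0 a=0 clk=1 d=1
t1.Δ0 b=0 c=0 a=0 clk=1 d=1
t1.Δ1 b=0 c=0 a=0 clk=0 d=1
t2.Δ0 b=0 c=0 a=0 clk=0 d=1
t2.Δ1 b=0 c=0 a=0 clk=1 d=1
t2.Δ2 b=0 c=1 a=0 clk=1 d=1
t2.Δ3 b=1 c=1 a=1 clk=1 d=0
t2.Δ4 b=0 c=1 a=1 clk=1 d=0
t3.Δ0 b=0 c=1 a=1 clk=1 d=0
t3.Δ1 b=0 c=1 a=1 clk=0 d=0
t4.Δ0 b=0 c=1 a=1 clk=0 d=0
t4.Δ1 b=0 c=1 a=1 clk=1 d=0
t4.Δ2 b=0 c=0 a=1 clk=1 d=0
t4.Δ3 b=1 c=0 a=0 clk=1 d=1
t4.Δ4 b=0 c=0 a=0 clk=1 d=1

no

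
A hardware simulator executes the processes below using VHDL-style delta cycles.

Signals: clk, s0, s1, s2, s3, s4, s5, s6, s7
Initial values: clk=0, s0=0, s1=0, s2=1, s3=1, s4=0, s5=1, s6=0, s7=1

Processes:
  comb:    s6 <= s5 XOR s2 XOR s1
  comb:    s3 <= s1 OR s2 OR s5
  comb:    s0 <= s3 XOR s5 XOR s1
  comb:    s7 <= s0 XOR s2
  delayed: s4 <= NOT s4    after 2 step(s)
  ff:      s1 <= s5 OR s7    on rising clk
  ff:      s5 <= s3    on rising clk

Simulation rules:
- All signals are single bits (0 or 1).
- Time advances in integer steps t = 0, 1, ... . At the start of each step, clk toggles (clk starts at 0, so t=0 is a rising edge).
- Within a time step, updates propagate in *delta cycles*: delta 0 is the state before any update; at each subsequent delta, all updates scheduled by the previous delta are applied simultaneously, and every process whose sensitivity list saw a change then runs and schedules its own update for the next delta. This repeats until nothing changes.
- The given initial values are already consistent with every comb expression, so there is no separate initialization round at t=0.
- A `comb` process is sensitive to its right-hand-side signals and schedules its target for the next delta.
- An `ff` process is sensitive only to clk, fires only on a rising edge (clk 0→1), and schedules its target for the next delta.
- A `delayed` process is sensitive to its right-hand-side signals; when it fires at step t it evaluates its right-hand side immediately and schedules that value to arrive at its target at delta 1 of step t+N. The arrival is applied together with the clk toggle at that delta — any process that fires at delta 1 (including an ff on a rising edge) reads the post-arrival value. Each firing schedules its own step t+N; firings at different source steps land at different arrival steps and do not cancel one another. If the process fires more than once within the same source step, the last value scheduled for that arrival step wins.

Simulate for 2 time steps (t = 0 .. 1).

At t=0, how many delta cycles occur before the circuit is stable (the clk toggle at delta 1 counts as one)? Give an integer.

4

t0.Δ0 s1=0 s0=0 s3=1 s4=0 clk=0 s6=0 s2=1 s5=1 s7=1
t0.Δ1 s1=0 s0=0 s3=1 s4=0 clk=1 s6=0 s2=1 s5=1 s7=1
t0.Δ2 s1=1 s0=0 s3=1 s4=0 clk=1 s6=0 s2=1 s5=1 s7=1
t0.Δ3 s1=1 s0=1 s3=1 s4=0 clk=1 s6=1 s2=1 s5=1 s7=1
t0.Δ4 s1=1 s0=1 s3=1 s4=0 clk=1 s6=1 s2=1 s5=1 s7=0
t1.Δ0 s1=1 s0=1 s3=1 s4=0 clk=1 s6=1 s2=1 s5=1 s7=0
t1.Δ1 s1=1 s0=1 s3=1 s4=0 clk=0 s6=1 s2=1 s5=1 s7=0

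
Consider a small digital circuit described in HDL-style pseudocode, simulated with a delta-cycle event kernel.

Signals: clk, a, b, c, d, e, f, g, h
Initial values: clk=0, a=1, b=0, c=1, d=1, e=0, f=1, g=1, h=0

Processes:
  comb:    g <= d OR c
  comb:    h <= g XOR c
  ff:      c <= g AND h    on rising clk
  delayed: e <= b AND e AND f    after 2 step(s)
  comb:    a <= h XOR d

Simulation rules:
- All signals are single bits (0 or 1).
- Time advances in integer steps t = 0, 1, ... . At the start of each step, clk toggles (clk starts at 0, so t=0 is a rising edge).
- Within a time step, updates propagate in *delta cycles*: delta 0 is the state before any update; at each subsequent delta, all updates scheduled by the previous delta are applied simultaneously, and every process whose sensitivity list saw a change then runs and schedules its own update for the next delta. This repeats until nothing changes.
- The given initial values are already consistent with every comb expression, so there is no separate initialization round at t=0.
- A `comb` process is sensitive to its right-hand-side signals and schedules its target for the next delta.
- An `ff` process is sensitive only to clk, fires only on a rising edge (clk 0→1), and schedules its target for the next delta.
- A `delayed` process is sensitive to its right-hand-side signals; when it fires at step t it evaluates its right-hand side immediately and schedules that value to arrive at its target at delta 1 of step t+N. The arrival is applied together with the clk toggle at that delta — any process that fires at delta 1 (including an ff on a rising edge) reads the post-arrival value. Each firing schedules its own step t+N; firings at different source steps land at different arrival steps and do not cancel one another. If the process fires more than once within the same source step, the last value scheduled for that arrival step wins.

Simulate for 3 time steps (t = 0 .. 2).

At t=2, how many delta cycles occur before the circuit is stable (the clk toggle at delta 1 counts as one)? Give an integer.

[bits: b,g,e,c,a,d,clk,f,h]
t=0: Δ0=010111010 Δ1=010111110 Δ2=010011110 Δ3=010011111 Δ4=010001111 | 4Δ
t=1: Δ0=010001111 Δ1=010001011 | 1Δ
t=2: Δ0=010001011 Δ1=010001111 Δ2=010101111 Δ3=010101110 Δ4=010111110 | 4Δ

4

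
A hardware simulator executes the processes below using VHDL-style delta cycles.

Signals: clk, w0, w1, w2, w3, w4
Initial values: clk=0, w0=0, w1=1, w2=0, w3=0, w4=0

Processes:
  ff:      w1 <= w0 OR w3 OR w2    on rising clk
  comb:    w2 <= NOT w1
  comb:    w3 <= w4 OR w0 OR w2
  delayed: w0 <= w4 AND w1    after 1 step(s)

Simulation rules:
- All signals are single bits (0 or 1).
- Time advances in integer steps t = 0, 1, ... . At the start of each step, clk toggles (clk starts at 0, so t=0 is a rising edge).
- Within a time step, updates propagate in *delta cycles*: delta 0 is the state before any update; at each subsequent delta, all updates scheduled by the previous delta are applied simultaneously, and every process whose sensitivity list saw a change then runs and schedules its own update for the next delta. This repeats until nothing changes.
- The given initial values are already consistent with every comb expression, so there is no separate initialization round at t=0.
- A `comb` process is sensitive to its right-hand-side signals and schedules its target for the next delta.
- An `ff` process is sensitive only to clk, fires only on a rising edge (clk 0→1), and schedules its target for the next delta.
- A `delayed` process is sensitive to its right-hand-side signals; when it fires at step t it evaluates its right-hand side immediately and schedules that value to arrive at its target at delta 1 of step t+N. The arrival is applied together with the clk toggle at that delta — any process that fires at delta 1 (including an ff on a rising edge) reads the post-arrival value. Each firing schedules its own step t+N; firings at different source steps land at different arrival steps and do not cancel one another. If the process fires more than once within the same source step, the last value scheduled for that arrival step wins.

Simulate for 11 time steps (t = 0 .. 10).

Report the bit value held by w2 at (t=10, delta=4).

0

t0.Δ0 w3=0 w0=0 clk=0 w4=0 w2=0 w1=1
t0.Δ1 w3=0 w0=0 clk=1 w4=0 w2=0 w1=1
t0.Δ2 w3=0 w0=0 clk=1 w4=0 w2=0 w1=0
t0.Δ3 w3=0 w0=0 clk=1 w4=0 w2=1 w1=0
t0.Δ4 w3=1 w0=0 clk=1 w4=0 w2=1 w1=0
t1.Δ0 w3=1 w0=0 clk=1 w4=0 w2=1 w1=0
t1.Δ1 w3=1 w0=0 clk=0 w4=0 w2=1 w1=0
t2.Δ0 w3=1 w0=0 clk=0 w4=0 w2=1 w1=0
t2.Δ1 w3=1 w0=0 clk=1 w4=0 w2=1 w1=0
t2.Δ2 w3=1 w0=0 clk=1 w4=0 w2=1 w1=1
t2.Δ3 w3=1 w0=0 clk=1 w4=0 w2=0 w1=1
t2.Δ4 w3=0 w0=0 clk=1 w4=0 w2=0 w1=1
t3.Δ0 w3=0 w0=0 clk=1 w4=0 w2=0 w1=1
t3.Δ1 w3=0 w0=0 clk=0 w4=0 w2=0 w1=1
t4.Δ0 w3=0 w0=0 clk=0 w4=0 w2=0 w1=1
t4.Δ1 w3=0 w0=0 clk=1 w4=0 w2=0 w1=1
t4.Δ2 w3=0 w0=0 clk=1 w4=0 w2=0 w1=0
t4.Δ3 w3=0 w0=0 clk=1 w4=0 w2=1 w1=0
t4.Δ4 w3=1 w0=0 clk=1 w4=0 w2=1 w1=0
t5.Δ0 w3=1 w0=0 clk=1 w4=0 w2=1 w1=0
t5.Δ1 w3=1 w0=0 clk=0 w4=0 w2=1 w1=0
t6.Δ0 w3=1 w0=0 clk=0 w4=0 w2=1 w1=0
t6.Δ1 w3=1 w0=0 clk=1 w4=0 w2=1 w1=0
t6.Δ2 w3=1 w0=0 clk=1 w4=0 w2=1 w1=1
t6.Δ3 w3=1 w0=0 clk=1 w4=0 w2=0 w1=1
t6.Δ4 w3=0 w0=0 clk=1 w4=0 w2=0 w1=1
t7.Δ0 w3=0 w0=0 clk=1 w4=0 w2=0 w1=1
t7.Δ1 w3=0 w0=0 clk=0 w4=0 w2=0 w1=1
t8.Δ0 w3=0 w0=0 clk=0 w4=0 w2=0 w1=1
t8.Δ1 w3=0 w0=0 clk=1 w4=0 w2=0 w1=1
t8.Δ2 w3=0 w0=0 clk=1 w4=0 w2=0 w1=0
t8.Δ3 w3=0 w0=0 clk=1 w4=0 w2=1 w1=0
t8.Δ4 w3=1 w0=0 clk=1 w4=0 w2=1 w1=0
t9.Δ0 w3=1 w0=0 clk=1 w4=0 w2=1 w1=0
t9.Δ1 w3=1 w0=0 clk=0 w4=0 w2=1 w1=0
t10.Δ0 w3=1 w0=0 clk=0 w4=0 w2=1 w1=0
t10.Δ1 w3=1 w0=0 clk=1 w4=0 w2=1 w1=0
t10.Δ2 w3=1 w0=0 clk=1 w4=0 w2=1 w1=1
t10.Δ3 w3=1 w0=0 clk=1 w4=0 w2=0 w1=1
t10.Δ4 w3=0 w0=0 clk=1 w4=0 w2=0 w1=1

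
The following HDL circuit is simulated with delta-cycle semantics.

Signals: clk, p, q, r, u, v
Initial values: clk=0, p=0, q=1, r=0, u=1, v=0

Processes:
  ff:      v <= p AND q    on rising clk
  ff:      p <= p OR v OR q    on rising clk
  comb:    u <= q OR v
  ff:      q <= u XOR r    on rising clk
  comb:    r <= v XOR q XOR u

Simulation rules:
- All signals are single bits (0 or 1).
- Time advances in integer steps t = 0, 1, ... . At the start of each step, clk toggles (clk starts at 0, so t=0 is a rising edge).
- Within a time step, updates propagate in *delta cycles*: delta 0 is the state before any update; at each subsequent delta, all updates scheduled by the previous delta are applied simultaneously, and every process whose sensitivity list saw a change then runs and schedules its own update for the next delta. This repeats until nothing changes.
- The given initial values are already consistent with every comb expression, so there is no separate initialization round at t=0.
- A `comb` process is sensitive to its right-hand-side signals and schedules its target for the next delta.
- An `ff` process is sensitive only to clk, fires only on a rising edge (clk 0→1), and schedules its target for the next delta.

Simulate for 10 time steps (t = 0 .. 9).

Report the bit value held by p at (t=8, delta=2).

1

[bits: u,q,p,v,clk,r]
t=0: Δ0=110000 Δ1=110010 Δ2=111010 | 2Δ
t=1: Δ0=111010 Δ1=111000 | 1Δ
t=2: Δ0=111000 Δ1=111010 Δ2=111110 Δ3=111111 | 3Δ
t=3: Δ0=111111 Δ1=111101 | 1Δ
t=4: Δ0=111101 Δ1=111111 Δ2=101111 Δ3=101110 | 3Δ
t=5: Δ0=101110 Δ1=101100 | 1Δ
t=6: Δ0=101100 Δ1=101110 Δ2=111010 | 2Δ
t=7: Δ0=111010 Δ1=111000 | 1Δ
t=8: Δ0=111000 Δ1=111010 Δ2=111110 Δ3=111111 | 3Δ
t=9: Δ0=111111 Δ1=111101 | 1Δ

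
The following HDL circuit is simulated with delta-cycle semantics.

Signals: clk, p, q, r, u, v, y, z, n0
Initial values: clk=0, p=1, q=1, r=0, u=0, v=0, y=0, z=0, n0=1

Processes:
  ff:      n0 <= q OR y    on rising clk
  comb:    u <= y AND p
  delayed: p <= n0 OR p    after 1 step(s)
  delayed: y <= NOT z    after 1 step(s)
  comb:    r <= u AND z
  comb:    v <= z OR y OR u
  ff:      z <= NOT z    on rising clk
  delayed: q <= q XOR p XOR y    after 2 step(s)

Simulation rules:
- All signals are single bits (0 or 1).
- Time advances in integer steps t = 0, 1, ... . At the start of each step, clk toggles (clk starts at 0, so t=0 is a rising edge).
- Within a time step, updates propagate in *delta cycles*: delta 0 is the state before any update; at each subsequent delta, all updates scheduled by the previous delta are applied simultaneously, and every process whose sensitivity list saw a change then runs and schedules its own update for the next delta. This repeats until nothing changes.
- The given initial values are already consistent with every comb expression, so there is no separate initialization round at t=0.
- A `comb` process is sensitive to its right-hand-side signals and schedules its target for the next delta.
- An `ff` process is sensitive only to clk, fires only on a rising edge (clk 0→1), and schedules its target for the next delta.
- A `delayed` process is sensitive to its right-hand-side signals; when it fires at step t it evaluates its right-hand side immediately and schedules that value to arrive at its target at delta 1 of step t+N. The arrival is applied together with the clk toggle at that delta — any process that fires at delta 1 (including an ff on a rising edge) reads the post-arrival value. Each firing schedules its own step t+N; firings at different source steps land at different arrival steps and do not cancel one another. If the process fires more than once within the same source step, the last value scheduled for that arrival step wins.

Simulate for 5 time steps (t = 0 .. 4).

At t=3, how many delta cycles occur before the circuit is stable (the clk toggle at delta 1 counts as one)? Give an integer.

t=0 Δ0: n0=1 z=0 y=0 r=0 p=1 q=1 v=0 u=0 clk=0
  Δ1: clk:0→1
  Δ2: z:0→1
  Δ3: v:0→1
  (3Δ to stable)
t=1 Δ0: n0=1 z=1 y=0 r=0 p=1 q=1 v=1 u=0 clk=1
  Δ1: clk:1→0
  (1Δ to stable)
t=2 Δ0: n0=1 z=1 y=0 r=0 p=1 q=1 v=1 u=0 clk=0
  Δ1: clk:0→1
  Δ2: z:1→0
  Δ3: v:1→0
  (3Δ to stable)
t=3 Δ0: n0=1 z=0 y=0 r=0 p=1 q=1 v=0 u=0 clk=1
  Δ1: y:0→1, clk:1→0
  Δ2: v:0→1, u:0→1
  (2Δ to stable)
t=4 Δ0: n0=1 z=0 y=1 r=0 p=1 q=1 v=1 u=1 clk=0
  Δ1: clk:0→1
  Δ2: z:0→1
  Δ3: r:0→1
  (3Δ to stable)

2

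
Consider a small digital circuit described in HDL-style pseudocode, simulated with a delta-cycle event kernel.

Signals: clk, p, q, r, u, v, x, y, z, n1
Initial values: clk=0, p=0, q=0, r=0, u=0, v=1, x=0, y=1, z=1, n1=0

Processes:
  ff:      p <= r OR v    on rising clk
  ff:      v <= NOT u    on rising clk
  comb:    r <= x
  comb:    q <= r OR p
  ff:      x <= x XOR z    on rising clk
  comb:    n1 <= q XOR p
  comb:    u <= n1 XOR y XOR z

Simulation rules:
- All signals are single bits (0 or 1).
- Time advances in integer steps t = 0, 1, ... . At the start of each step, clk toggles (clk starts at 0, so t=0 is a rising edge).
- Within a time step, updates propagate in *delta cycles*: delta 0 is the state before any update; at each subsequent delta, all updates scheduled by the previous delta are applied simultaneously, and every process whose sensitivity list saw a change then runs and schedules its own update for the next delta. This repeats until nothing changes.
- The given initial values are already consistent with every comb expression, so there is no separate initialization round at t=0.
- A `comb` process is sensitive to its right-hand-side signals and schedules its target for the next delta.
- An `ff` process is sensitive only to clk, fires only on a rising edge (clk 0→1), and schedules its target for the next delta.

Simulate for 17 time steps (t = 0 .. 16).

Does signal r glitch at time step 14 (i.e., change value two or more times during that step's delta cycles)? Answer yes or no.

[bits: r,x,v,q,z,y,n1,p,u,clk]
t=0: Δ0=0010110000 Δ1=0010110001 Δ2=0110110101 Δ3=1111111101 Δ4=1111110111 Δ5=1111110101 | 5Δ
t=1: Δ0=1111110101 Δ1=1111110100 | 1Δ
t=2: Δ0=1111110100 Δ1=1111110101 Δ2=1011110101 Δ3=0011110101 | 3Δ
t=3: Δ0=0011110101 Δ1=0011110100 | 1Δ
t=4: Δ0=0011110100 Δ1=0011110101 Δ2=0111110101 Δ3=1111110101 | 3Δ
t=5: Δ0=1111110101 Δ1=1111110100 | 1Δ
t=6: Δ0=1111110100 Δ1=1111110101 Δ2=1011110101 Δ3=0011110101 | 3Δ
t=7: Δ0=0011110101 Δ1=0011110100 | 1Δ
t=8: Δ0=0011110100 Δ1=0011110101 Δ2=0111110101 Δ3=1111110101 | 3Δ
t=9: Δ0=1111110101 Δ1=1111110100 | 1Δ
t=10: Δ0=1111110100 Δ1=1111110101 Δ2=1011110101 Δ3=0011110101 | 3Δ
t=11: Δ0=0011110101 Δ1=0011110100 | 1Δ
t=12: Δ0=0011110100 Δ1=0011110101 Δ2=0111110101 Δ3=1111110101 | 3Δ
t=13: Δ0=1111110101 Δ1=1111110100 | 1Δ
t=14: Δ0=1111110100 Δ1=1111110101 Δ2=1011110101 Δ3=0011110101 | 3Δ
t=15: Δ0=0011110101 Δ1=0011110100 | 1Δ
t=16: Δ0=0011110100 Δ1=0011110101 Δ2=0111110101 Δ3=1111110101 | 3Δ

no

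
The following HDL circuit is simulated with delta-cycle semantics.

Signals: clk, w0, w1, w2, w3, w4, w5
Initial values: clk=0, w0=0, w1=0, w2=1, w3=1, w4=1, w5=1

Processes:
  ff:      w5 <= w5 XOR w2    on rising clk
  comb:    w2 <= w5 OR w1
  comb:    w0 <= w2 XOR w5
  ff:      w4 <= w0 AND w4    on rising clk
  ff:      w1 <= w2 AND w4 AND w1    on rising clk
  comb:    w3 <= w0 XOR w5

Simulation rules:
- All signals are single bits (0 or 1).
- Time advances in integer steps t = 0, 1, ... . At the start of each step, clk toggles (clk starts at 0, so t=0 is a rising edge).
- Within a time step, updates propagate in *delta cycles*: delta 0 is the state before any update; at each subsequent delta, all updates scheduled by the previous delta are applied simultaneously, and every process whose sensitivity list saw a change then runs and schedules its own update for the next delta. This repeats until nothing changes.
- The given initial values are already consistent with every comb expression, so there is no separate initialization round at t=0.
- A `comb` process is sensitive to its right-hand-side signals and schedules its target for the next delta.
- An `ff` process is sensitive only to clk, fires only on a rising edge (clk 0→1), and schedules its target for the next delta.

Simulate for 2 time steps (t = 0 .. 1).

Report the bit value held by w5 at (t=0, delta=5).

0

[bits: w1,clk,w4,w0,w3,w5,w2]
t=0: Δ0=0010111 Δ1=0110111 Δ2=0100101 Δ3=0101000 Δ4=0100100 Δ5=0100000 | 5Δ
t=1: Δ0=0100000 Δ1=0000000 | 1Δ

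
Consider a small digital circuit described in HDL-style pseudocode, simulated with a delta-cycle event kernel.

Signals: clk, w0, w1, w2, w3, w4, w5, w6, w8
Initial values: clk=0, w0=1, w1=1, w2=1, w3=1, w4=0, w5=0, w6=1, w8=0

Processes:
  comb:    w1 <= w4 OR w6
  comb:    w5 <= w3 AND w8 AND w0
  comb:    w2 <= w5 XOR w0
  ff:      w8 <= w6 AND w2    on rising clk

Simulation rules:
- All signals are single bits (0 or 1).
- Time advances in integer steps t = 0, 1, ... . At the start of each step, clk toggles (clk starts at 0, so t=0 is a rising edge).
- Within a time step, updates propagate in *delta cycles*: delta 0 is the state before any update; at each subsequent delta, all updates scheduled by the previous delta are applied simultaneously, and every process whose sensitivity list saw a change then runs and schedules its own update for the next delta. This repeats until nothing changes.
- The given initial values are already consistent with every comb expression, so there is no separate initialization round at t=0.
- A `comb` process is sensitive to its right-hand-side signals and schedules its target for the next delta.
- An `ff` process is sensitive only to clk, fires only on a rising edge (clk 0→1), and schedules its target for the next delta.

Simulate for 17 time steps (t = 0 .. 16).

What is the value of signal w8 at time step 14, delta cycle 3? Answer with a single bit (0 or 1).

0

t=0 Δ0: w8=0 w0=1 w1=1 clk=0 w6=1 w3=1 w2=1 w4=0 w5=0
  Δ1: clk:0→1
  Δ2: w8:0→1
  Δ3: w5:0→1
  Δ4: w2:1→0
  (4Δ to stable)
t=1 Δ0: w8=1 w0=1 w1=1 clk=1 w6=1 w3=1 w2=0 w4=0 w5=1
  Δ1: clk:1→0
  (1Δ to stable)
t=2 Δ0: w8=1 w0=1 w1=1 clk=0 w6=1 w3=1 w2=0 w4=0 w5=1
  Δ1: clk:0→1
  Δ2: w8:1→0
  Δ3: w5:1→0
  Δ4: w2:0→1
  (4Δ to stable)
t=3 Δ0: w8=0 w0=1 w1=1 clk=1 w6=1 w3=1 w2=1 w4=0 w5=0
  Δ1: clk:1→0
  (1Δ to stable)
t=4 Δ0: w8=0 w0=1 w1=1 clk=0 w6=1 w3=1 w2=1 w4=0 w5=0
  Δ1: clk:0→1
  Δ2: w8:0→1
  Δ3: w5:0→1
  Δ4: w2:1→0
  (4Δ to stable)
t=5 Δ0: w8=1 w0=1 w1=1 clk=1 w6=1 w3=1 w2=0 w4=0 w5=1
  Δ1: clk:1→0
  (1Δ to stable)
t=6 Δ0: w8=1 w0=1 w1=1 clk=0 w6=1 w3=1 w2=0 w4=0 w5=1
  Δ1: clk:0→1
  Δ2: w8:1→0
  Δ3: w5:1→0
  Δ4: w2:0→1
  (4Δ to stable)
t=7 Δ0: w8=0 w0=1 w1=1 clk=1 w6=1 w3=1 w2=1 w4=0 w5=0
  Δ1: clk:1→0
  (1Δ to stable)
t=8 Δ0: w8=0 w0=1 w1=1 clk=0 w6=1 w3=1 w2=1 w4=0 w5=0
  Δ1: clk:0→1
  Δ2: w8:0→1
  Δ3: w5:0→1
  Δ4: w2:1→0
  (4Δ to stable)
t=9 Δ0: w8=1 w0=1 w1=1 clk=1 w6=1 w3=1 w2=0 w4=0 w5=1
  Δ1: clk:1→0
  (1Δ to stable)
t=10 Δ0: w8=1 w0=1 w1=1 clk=0 w6=1 w3=1 w2=0 w4=0 w5=1
  Δ1: clk:0→1
  Δ2: w8:1→0
  Δ3: w5:1→0
  Δ4: w2:0→1
  (4Δ to stable)
t=11 Δ0: w8=0 w0=1 w1=1 clk=1 w6=1 w3=1 w2=1 w4=0 w5=0
  Δ1: clk:1→0
  (1Δ to stable)
t=12 Δ0: w8=0 w0=1 w1=1 clk=0 w6=1 w3=1 w2=1 w4=0 w5=0
  Δ1: clk:0→1
  Δ2: w8:0→1
  Δ3: w5:0→1
  Δ4: w2:1→0
  (4Δ to stable)
t=13 Δ0: w8=1 w0=1 w1=1 clk=1 w6=1 w3=1 w2=0 w4=0 w5=1
  Δ1: clk:1→0
  (1Δ to stable)
t=14 Δ0: w8=1 w0=1 w1=1 clk=0 w6=1 w3=1 w2=0 w4=0 w5=1
  Δ1: clk:0→1
  Δ2: w8:1→0
  Δ3: w5:1→0
  Δ4: w2:0→1
  (4Δ to stable)
t=15 Δ0: w8=0 w0=1 w1=1 clk=1 w6=1 w3=1 w2=1 w4=0 w5=0
  Δ1: clk:1→0
  (1Δ to stable)
t=16 Δ0: w8=0 w0=1 w1=1 clk=0 w6=1 w3=1 w2=1 w4=0 w5=0
  Δ1: clk:0→1
  Δ2: w8:0→1
  Δ3: w5:0→1
  Δ4: w2:1→0
  (4Δ to stable)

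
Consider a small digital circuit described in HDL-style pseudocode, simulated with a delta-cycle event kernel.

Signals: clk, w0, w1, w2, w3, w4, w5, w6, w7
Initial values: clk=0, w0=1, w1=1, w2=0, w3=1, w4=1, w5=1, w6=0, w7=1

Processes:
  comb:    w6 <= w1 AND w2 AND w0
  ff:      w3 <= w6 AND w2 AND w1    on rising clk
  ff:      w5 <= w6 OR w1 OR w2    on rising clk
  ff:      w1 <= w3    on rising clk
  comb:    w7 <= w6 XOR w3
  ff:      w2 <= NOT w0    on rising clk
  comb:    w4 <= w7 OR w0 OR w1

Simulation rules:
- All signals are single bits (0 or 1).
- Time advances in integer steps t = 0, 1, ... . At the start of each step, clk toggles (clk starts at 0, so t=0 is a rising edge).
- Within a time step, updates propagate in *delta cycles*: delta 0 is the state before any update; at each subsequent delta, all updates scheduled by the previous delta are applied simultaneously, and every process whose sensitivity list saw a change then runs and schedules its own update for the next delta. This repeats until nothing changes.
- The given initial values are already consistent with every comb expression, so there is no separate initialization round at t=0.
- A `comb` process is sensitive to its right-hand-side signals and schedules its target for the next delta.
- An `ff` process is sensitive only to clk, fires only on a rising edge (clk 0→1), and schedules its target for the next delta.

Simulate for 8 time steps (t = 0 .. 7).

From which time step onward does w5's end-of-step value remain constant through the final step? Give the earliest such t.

4

t0.Δ0 w6=0 w2=0 w7=1 clk=0 w1=1 w3=1 w5=1 w4=1 w0=1
t0.Δ1 w6=0 w2=0 w7=1 clk=1 w1=1 w3=1 w5=1 w4=1 w0=1
t0.Δ2 w6=0 w2=0 w7=1 clk=1 w1=1 w3=0 w5=1 w4=1 w0=1
t0.Δ3 w6=0 w2=0 w7=0 clk=1 w1=1 w3=0 w5=1 w4=1 w0=1
t1.Δ0 w6=0 w2=0 w7=0 clk=1 w1=1 w3=0 w5=1 w4=1 w0=1
t1.Δ1 w6=0 w2=0 w7=0 clk=0 w1=1 w3=0 w5=1 w4=1 w0=1
t2.Δ0 w6=0 w2=0 w7=0 clk=0 w1=1 w3=0 w5=1 w4=1 w0=1
t2.Δ1 w6=0 w2=0 w7=0 clk=1 w1=1 w3=0 w5=1 w4=1 w0=1
t2.Δ2 w6=0 w2=0 w7=0 clk=1 w1=0 w3=0 w5=1 w4=1 w0=1
t3.Δ0 w6=0 w2=0 w7=0 clk=1 w1=0 w3=0 w5=1 w4=1 w0=1
t3.Δ1 w6=0 w2=0 w7=0 clk=0 w1=0 w3=0 w5=1 w4=1 w0=1
t4.Δ0 w6=0 w2=0 w7=0 clk=0 w1=0 w3=0 w5=1 w4=1 w0=1
t4.Δ1 w6=0 w2=0 w7=0 clk=1 w1=0 w3=0 w5=1 w4=1 w0=1
t4.Δ2 w6=0 w2=0 w7=0 clk=1 w1=0 w3=0 w5=0 w4=1 w0=1
t5.Δ0 w6=0 w2=0 w7=0 clk=1 w1=0 w3=0 w5=0 w4=1 w0=1
t5.Δ1 w6=0 w2=0 w7=0 clk=0 w1=0 w3=0 w5=0 w4=1 w0=1
t6.Δ0 w6=0 w2=0 w7=0 clk=0 w1=0 w3=0 w5=0 w4=1 w0=1
t6.Δ1 w6=0 w2=0 w7=0 clk=1 w1=0 w3=0 w5=0 w4=1 w0=1
t7.Δ0 w6=0 w2=0 w7=0 clk=1 w1=0 w3=0 w5=0 w4=1 w0=1
t7.Δ1 w6=0 w2=0 w7=0 clk=0 w1=0 w3=0 w5=0 w4=1 w0=1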